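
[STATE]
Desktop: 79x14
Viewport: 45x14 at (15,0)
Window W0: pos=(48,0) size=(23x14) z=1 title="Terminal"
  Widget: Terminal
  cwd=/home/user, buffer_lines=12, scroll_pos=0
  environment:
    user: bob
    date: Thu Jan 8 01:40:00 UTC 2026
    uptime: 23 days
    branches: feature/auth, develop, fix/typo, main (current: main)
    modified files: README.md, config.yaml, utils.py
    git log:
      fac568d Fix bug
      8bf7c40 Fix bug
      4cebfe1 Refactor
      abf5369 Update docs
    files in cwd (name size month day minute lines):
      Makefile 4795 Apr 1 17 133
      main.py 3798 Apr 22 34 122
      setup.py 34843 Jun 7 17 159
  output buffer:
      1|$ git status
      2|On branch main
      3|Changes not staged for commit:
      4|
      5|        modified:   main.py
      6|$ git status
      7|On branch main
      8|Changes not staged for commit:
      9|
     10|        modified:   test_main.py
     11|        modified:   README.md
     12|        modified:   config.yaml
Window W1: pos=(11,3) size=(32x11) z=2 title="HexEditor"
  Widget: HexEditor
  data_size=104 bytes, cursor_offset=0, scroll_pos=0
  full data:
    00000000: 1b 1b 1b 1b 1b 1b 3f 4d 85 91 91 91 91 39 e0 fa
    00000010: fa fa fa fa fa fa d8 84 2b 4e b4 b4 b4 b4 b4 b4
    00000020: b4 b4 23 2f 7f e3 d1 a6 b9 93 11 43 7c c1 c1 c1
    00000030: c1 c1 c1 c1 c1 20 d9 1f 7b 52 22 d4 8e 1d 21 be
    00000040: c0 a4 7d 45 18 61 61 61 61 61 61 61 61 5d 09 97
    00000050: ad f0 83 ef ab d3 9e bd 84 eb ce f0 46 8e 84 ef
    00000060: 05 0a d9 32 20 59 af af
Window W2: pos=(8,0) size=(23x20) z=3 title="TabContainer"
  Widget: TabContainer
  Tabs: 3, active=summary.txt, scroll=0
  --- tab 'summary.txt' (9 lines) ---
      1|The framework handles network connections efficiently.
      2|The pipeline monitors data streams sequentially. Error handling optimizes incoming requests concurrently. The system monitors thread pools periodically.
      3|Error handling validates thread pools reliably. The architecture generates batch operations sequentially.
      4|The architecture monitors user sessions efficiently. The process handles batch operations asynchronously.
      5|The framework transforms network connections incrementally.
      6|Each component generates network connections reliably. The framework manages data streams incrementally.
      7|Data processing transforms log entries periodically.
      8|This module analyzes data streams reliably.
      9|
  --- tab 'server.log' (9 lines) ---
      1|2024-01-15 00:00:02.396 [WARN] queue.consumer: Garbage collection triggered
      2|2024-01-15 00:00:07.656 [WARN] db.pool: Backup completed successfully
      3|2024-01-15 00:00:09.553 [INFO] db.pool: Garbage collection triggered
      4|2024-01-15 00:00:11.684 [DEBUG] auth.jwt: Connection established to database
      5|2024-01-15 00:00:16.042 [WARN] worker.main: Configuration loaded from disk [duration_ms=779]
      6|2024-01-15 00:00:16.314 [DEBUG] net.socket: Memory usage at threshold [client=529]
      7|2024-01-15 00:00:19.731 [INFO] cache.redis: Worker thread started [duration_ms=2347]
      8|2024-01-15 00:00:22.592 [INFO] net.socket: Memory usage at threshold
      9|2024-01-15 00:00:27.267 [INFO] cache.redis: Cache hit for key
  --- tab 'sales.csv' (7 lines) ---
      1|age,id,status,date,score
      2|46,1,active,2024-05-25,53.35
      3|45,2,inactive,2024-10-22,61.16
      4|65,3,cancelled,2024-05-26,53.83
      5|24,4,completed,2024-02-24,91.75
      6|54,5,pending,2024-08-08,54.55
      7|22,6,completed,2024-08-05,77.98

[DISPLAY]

━━━━━━━━━━━━━━━┓                 ┏━━━━━━━━━━━
ntainer        ┃                 ┃ Terminal  
───────────────┨                 ┠───────────
ry.txt]│ server┃━━━━━━━━━━━┓     ┃$ git statu
───────────────┃           ┃     ┃On branch m
amework handles┃───────────┨     ┃Changes not
peline monitors┃1b 1b 1b 3f┃     ┃           
handling valida┃fa fa fa d8┃     ┃        mod
chitecture moni┃2f 7f e3 d1┃     ┃$ git statu
amework transfo┃c1 c1 20 d9┃     ┃On branch m
omponent genera┃45 18 61 61┃     ┃Changes not
rocessing trans┃ef ab d3 9e┃     ┃           
odule analyzes ┃32 20 59 af┃     ┃        mod
               ┃━━━━━━━━━━━┛     ┗━━━━━━━━━━━


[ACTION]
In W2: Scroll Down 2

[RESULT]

━━━━━━━━━━━━━━━┓                 ┏━━━━━━━━━━━
ntainer        ┃                 ┃ Terminal  
───────────────┨                 ┠───────────
ry.txt]│ server┃━━━━━━━━━━━┓     ┃$ git statu
───────────────┃           ┃     ┃On branch m
handling valida┃───────────┨     ┃Changes not
chitecture moni┃1b 1b 1b 3f┃     ┃           
amework transfo┃fa fa fa d8┃     ┃        mod
omponent genera┃2f 7f e3 d1┃     ┃$ git statu
rocessing trans┃c1 c1 20 d9┃     ┃On branch m
odule analyzes ┃45 18 61 61┃     ┃Changes not
               ┃ef ab d3 9e┃     ┃           
               ┃32 20 59 af┃     ┃        mod
               ┃━━━━━━━━━━━┛     ┗━━━━━━━━━━━


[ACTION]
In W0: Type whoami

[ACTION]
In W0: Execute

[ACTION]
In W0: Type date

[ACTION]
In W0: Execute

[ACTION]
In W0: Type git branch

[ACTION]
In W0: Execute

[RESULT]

━━━━━━━━━━━━━━━┓                 ┏━━━━━━━━━━━
ntainer        ┃                 ┃ Terminal  
───────────────┨                 ┠───────────
ry.txt]│ server┃━━━━━━━━━━━┓     ┃$ whoami   
───────────────┃           ┃     ┃bob        
handling valida┃───────────┨     ┃$ date     
chitecture moni┃1b 1b 1b 3f┃     ┃Thu Jan 8 0
amework transfo┃fa fa fa d8┃     ┃$ git branc
omponent genera┃2f 7f e3 d1┃     ┃  feature/a
rocessing trans┃c1 c1 20 d9┃     ┃  develop  
odule analyzes ┃45 18 61 61┃     ┃  fix/typo 
               ┃ef ab d3 9e┃     ┃* main     
               ┃32 20 59 af┃     ┃$ █        
               ┃━━━━━━━━━━━┛     ┗━━━━━━━━━━━


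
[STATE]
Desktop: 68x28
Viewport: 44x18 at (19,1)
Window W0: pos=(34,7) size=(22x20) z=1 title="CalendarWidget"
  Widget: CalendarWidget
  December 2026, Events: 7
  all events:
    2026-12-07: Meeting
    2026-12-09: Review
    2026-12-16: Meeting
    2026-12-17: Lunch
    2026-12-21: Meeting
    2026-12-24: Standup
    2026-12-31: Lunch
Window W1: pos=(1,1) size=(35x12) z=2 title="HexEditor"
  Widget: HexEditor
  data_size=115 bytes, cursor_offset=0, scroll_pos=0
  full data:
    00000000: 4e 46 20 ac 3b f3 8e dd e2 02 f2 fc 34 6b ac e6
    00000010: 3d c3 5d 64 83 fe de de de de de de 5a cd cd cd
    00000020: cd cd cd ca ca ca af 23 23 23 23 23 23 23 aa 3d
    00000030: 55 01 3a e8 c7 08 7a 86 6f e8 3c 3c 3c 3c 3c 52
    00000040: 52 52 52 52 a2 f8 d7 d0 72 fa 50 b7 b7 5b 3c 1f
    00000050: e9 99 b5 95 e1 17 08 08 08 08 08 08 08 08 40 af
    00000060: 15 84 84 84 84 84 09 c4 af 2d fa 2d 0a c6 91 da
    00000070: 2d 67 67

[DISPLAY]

━━━━━━━━━━━━━━━━┓                           
                ┃                           
────────────────┨                           
0 ac 3b f3 8e dd┃                           
d 64 83 fe de de┃                           
d ca ca ca af 23┃                           
a e8 c7 08 7a 86┃━━━━━━━━━━━━━━━━━━━┓       
2 52 a2 f8 d7 d0┃CalendarWidget     ┃       
5 95 e1 17 08 08┃───────────────────┨       
4 84 84 84 09 c4┃  December 2026    ┃       
7               ┃o Tu We Th Fr Sa Su┃       
━━━━━━━━━━━━━━━━┛   1  2  3  4  5  6┃       
               ┃ 7*  8  9* 10 11 12 ┃       
               ┃14 15 16* 17* 18 19 ┃       
               ┃21* 22 23 24* 25 26 ┃       
               ┃28 29 30 31*        ┃       
               ┃                    ┃       
               ┃                    ┃       


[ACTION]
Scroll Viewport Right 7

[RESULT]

━━━━━━━━━━━┓                                
           ┃                                
───────────┨                                
3b f3 8e dd┃                                
83 fe de de┃                                
ca ca af 23┃                                
c7 08 7a 86┃━━━━━━━━━━━━━━━━━━━┓            
a2 f8 d7 d0┃CalendarWidget     ┃            
e1 17 08 08┃───────────────────┨            
84 84 09 c4┃  December 2026    ┃            
           ┃o Tu We Th Fr Sa Su┃            
━━━━━━━━━━━┛   1  2  3  4  5  6┃            
          ┃ 7*  8  9* 10 11 12 ┃            
          ┃14 15 16* 17* 18 19 ┃            
          ┃21* 22 23 24* 25 26 ┃            
          ┃28 29 30 31*        ┃            
          ┃                    ┃            
          ┃                    ┃            


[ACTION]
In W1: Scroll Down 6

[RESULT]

━━━━━━━━━━━┓                                
           ┃                                
───────────┨                                
84 84 09 c4┃                                
           ┃                                
           ┃                                
           ┃━━━━━━━━━━━━━━━━━━━┓            
           ┃CalendarWidget     ┃            
           ┃───────────────────┨            
           ┃  December 2026    ┃            
           ┃o Tu We Th Fr Sa Su┃            
━━━━━━━━━━━┛   1  2  3  4  5  6┃            
          ┃ 7*  8  9* 10 11 12 ┃            
          ┃14 15 16* 17* 18 19 ┃            
          ┃21* 22 23 24* 25 26 ┃            
          ┃28 29 30 31*        ┃            
          ┃                    ┃            
          ┃                    ┃            


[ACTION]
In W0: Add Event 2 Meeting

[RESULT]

━━━━━━━━━━━┓                                
           ┃                                
───────────┨                                
84 84 09 c4┃                                
           ┃                                
           ┃                                
           ┃━━━━━━━━━━━━━━━━━━━┓            
           ┃CalendarWidget     ┃            
           ┃───────────────────┨            
           ┃  December 2026    ┃            
           ┃o Tu We Th Fr Sa Su┃            
━━━━━━━━━━━┛   1  2*  3  4  5  ┃            
          ┃ 7*  8  9* 10 11 12 ┃            
          ┃14 15 16* 17* 18 19 ┃            
          ┃21* 22 23 24* 25 26 ┃            
          ┃28 29 30 31*        ┃            
          ┃                    ┃            
          ┃                    ┃            


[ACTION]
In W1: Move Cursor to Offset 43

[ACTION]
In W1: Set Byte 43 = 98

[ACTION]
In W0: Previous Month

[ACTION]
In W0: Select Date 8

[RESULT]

━━━━━━━━━━━┓                                
           ┃                                
───────────┨                                
84 84 09 c4┃                                
           ┃                                
           ┃                                
           ┃━━━━━━━━━━━━━━━━━━━┓            
           ┃CalendarWidget     ┃            
           ┃───────────────────┨            
           ┃  November 2026    ┃            
           ┃o Tu We Th Fr Sa Su┃            
━━━━━━━━━━━┛                  1┃            
          ┃ 2  3  4  5  6  7 [ ┃            
          ┃ 9 10 11 12 13 14 15┃            
          ┃16 17 18 19 20 21 22┃            
          ┃23 24 25 26 27 28 29┃            
          ┃30                  ┃            
          ┃                    ┃            


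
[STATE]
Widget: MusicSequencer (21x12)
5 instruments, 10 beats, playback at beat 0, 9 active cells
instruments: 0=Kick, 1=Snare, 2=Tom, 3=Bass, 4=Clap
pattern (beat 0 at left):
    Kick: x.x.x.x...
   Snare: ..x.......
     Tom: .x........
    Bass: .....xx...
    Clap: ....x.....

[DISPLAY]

      ▼123456789     
  Kick█·█·█·█···     
 Snare··█·······     
   Tom·█········     
  Bass·····██···     
  Clap····█·····     
                     
                     
                     
                     
                     
                     


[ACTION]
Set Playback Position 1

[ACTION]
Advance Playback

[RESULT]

      01▼3456789     
  Kick█·█·█·█···     
 Snare··█·······     
   Tom·█········     
  Bass·····██···     
  Clap····█·····     
                     
                     
                     
                     
                     
                     


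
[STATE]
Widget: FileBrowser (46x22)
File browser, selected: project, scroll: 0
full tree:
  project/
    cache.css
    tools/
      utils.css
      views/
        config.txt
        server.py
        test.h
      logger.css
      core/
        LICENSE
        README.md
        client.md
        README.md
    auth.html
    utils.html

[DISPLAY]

> [-] project/                                
    cache.css                                 
    [+] tools/                                
    auth.html                                 
    utils.html                                
                                              
                                              
                                              
                                              
                                              
                                              
                                              
                                              
                                              
                                              
                                              
                                              
                                              
                                              
                                              
                                              
                                              


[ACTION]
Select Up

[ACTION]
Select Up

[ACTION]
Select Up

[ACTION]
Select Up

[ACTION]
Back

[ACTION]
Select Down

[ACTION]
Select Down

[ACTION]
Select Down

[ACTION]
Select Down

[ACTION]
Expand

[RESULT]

  [-] project/                                
    cache.css                                 
    [+] tools/                                
    auth.html                                 
  > utils.html                                
                                              
                                              
                                              
                                              
                                              
                                              
                                              
                                              
                                              
                                              
                                              
                                              
                                              
                                              
                                              
                                              
                                              


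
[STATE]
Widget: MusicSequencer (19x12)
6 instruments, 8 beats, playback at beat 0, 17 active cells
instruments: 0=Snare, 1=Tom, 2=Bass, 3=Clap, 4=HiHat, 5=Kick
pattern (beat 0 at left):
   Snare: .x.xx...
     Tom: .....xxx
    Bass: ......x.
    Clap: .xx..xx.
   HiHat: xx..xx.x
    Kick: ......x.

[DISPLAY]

      ▼1234567     
 Snare·█·██···     
   Tom·····███     
  Bass······█·     
  Clap·██··██·     
 HiHat██··██·█     
  Kick······█·     
                   
                   
                   
                   
                   


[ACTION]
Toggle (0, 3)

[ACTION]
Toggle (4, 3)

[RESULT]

      ▼1234567     
 Snare·█··█···     
   Tom·····███     
  Bass······█·     
  Clap·██··██·     
 HiHat██·███·█     
  Kick······█·     
                   
                   
                   
                   
                   


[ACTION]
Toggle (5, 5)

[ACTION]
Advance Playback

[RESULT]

      0▼234567     
 Snare·█··█···     
   Tom·····███     
  Bass······█·     
  Clap·██··██·     
 HiHat██·███·█     
  Kick·····██·     
                   
                   
                   
                   
                   


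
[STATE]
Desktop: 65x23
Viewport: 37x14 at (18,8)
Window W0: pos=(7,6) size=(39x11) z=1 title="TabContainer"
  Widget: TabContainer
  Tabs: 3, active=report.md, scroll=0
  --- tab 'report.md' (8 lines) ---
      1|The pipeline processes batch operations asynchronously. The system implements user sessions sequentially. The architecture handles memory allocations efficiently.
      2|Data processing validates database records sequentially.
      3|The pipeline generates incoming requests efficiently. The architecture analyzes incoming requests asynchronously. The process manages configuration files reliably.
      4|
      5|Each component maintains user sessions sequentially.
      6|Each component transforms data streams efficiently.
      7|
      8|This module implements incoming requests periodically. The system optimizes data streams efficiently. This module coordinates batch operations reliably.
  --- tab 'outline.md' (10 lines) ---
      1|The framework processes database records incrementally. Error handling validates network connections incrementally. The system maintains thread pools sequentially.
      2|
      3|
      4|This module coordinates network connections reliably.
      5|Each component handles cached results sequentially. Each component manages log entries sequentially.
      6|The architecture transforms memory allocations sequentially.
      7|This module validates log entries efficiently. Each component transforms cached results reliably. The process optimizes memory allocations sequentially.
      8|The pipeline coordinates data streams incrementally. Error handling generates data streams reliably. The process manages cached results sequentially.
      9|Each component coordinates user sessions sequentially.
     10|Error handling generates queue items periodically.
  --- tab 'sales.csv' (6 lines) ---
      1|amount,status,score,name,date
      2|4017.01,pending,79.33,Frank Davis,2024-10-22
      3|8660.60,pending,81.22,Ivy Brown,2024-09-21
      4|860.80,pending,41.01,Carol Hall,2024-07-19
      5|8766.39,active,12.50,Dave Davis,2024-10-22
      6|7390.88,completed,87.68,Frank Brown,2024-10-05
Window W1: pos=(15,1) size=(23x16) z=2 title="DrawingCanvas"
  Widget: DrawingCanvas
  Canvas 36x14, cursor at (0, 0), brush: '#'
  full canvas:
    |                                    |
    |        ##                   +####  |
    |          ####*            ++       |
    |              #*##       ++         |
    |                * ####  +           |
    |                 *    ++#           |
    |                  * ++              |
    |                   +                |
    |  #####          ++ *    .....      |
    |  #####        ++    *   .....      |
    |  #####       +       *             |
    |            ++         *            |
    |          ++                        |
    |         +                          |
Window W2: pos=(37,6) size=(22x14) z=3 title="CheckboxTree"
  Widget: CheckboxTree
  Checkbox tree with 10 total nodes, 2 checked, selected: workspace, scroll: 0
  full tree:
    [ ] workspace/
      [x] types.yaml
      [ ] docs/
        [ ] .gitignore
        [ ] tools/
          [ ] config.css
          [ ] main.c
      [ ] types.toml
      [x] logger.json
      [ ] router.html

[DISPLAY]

              * ###┠─────────────────
               *   ┃>[-] workspace/  
                * +┃   [x] types.yaml
                 + ┃   [ ] docs/     
#####          ++ *┃     [ ] .gitigno
#####        ++    ┃     [ ] tools/  
#####       +      ┃       [ ] config
          ++       ┃       [ ] main.c
━━━━━━━━━━━━━━━━━━━┃   [ ] types.toml
                   ┃   [x] logger.jso
                   ┃   [ ] router.htm
                   ┗━━━━━━━━━━━━━━━━━
                                     
                                     


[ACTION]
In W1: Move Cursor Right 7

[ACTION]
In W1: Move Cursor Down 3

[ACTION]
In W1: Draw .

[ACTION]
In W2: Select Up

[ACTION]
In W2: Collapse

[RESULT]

              * ###┠─────────────────
               *   ┃>[-] workspace/  
                * +┃                 
                 + ┃                 
#####          ++ *┃                 
#####        ++    ┃                 
#####       +      ┃                 
          ++       ┃                 
━━━━━━━━━━━━━━━━━━━┃                 
                   ┃                 
                   ┃                 
                   ┗━━━━━━━━━━━━━━━━━
                                     
                                     


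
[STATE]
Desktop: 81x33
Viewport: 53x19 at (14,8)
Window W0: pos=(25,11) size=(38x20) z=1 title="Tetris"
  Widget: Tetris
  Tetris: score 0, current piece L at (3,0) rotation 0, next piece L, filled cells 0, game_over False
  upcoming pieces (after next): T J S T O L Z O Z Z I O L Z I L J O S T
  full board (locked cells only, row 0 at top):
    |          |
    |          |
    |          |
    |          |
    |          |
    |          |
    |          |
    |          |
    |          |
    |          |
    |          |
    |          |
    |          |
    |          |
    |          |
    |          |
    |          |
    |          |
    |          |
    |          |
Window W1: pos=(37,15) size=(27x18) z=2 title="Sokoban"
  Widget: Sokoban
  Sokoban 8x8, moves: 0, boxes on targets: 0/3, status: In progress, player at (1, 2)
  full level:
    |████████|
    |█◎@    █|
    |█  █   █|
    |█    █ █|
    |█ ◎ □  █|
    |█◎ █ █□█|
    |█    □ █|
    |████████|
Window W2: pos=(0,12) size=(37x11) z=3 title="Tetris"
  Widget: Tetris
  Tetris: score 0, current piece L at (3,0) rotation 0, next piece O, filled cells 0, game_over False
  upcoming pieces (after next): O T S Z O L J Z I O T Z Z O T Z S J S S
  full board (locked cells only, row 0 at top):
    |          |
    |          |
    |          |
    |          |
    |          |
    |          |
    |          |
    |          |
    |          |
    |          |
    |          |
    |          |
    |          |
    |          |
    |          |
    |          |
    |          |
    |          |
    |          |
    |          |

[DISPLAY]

                                                     
                                                     
                                                     
           ┏━━━━━━━━━━━━━━━━━━━━━━━━━━━━━━━━━━━━┓    
━━━━━━━━━━━━━━━━━━━━━━┓                         ┃    
                      ┃─────────────────────────┨    
──────────────────────┨Next:                    ┃    
xt:                   ┃┏━━━━━━━━━━━━━━━━━━━━━━━━━┓   
                      ┃┃ Sokoban                 ┃   
                      ┃┠─────────────────────────┨   
                      ┃┃████████                 ┃   
                      ┃┃█◎@    █                 ┃   
                      ┃┃█  █   █                 ┃   
ore:                  ┃┃█    █ █                 ┃   
━━━━━━━━━━━━━━━━━━━━━━┛┃█ ◎ □  █                 ┃   
           ┃          │┃█◎ █ █□█                 ┃   
           ┃          │┃█    □ █                 ┃   
           ┃          │┃████████                 ┃   
           ┃          │┃Moves: 0  0/3            ┃   


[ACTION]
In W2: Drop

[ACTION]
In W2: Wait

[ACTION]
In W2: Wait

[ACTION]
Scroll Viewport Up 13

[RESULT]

                                                     
                                                     
                                                     
                                                     
                                                     
                                                     
                                                     
                                                     
                                                     
                                                     
                                                     
           ┏━━━━━━━━━━━━━━━━━━━━━━━━━━━━━━━━━━━━┓    
━━━━━━━━━━━━━━━━━━━━━━┓                         ┃    
                      ┃─────────────────────────┨    
──────────────────────┨Next:                    ┃    
xt:                   ┃┏━━━━━━━━━━━━━━━━━━━━━━━━━┓   
                      ┃┃ Sokoban                 ┃   
                      ┃┠─────────────────────────┨   
                      ┃┃████████                 ┃   


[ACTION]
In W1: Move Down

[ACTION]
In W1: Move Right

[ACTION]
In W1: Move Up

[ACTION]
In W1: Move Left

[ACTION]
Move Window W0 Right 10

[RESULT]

                                                     
                                                     
                                                     
                                                     
                                                     
                                                     
                                                     
                                                     
                                                     
                                                     
                                                     
                     ┏━━━━━━━━━━━━━━━━━━━━━━━━━━━━━━━
━━━━━━━━━━━━━━━━━━━━━━┓Tetris                        
                      ┃──────────────────────────────
──────────────────────┨         │Next:               
xt:                   ┃┏━━━━━━━━━━━━━━━━━━━━━━━━━┓   
                      ┃┃ Sokoban                 ┃   
                      ┃┠─────────────────────────┨   
                      ┃┃████████                 ┃   


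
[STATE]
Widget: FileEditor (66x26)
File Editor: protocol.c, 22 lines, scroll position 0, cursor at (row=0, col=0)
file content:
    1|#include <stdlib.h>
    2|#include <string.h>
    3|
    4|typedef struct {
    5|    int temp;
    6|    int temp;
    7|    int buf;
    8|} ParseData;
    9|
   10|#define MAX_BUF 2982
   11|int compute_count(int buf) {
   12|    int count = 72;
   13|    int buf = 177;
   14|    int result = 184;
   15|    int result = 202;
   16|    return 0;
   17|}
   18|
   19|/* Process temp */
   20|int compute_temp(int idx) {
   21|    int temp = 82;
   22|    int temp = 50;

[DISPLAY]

█include <stdlib.h>                                              ▲
#include <string.h>                                              █
                                                                 ░
typedef struct {                                                 ░
    int temp;                                                    ░
    int temp;                                                    ░
    int buf;                                                     ░
} ParseData;                                                     ░
                                                                 ░
#define MAX_BUF 2982                                             ░
int compute_count(int buf) {                                     ░
    int count = 72;                                              ░
    int buf = 177;                                               ░
    int result = 184;                                            ░
    int result = 202;                                            ░
    return 0;                                                    ░
}                                                                ░
                                                                 ░
/* Process temp */                                               ░
int compute_temp(int idx) {                                      ░
    int temp = 82;                                               ░
    int temp = 50;                                               ░
                                                                 ░
                                                                 ░
                                                                 ░
                                                                 ▼


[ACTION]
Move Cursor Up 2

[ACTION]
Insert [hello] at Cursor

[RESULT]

hello█include <stdlib.h>                                         ▲
#include <string.h>                                              █
                                                                 ░
typedef struct {                                                 ░
    int temp;                                                    ░
    int temp;                                                    ░
    int buf;                                                     ░
} ParseData;                                                     ░
                                                                 ░
#define MAX_BUF 2982                                             ░
int compute_count(int buf) {                                     ░
    int count = 72;                                              ░
    int buf = 177;                                               ░
    int result = 184;                                            ░
    int result = 202;                                            ░
    return 0;                                                    ░
}                                                                ░
                                                                 ░
/* Process temp */                                               ░
int compute_temp(int idx) {                                      ░
    int temp = 82;                                               ░
    int temp = 50;                                               ░
                                                                 ░
                                                                 ░
                                                                 ░
                                                                 ▼


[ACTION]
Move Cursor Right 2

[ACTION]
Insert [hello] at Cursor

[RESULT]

hello#ihello█clude <stdlib.h>                                    ▲
#include <string.h>                                              █
                                                                 ░
typedef struct {                                                 ░
    int temp;                                                    ░
    int temp;                                                    ░
    int buf;                                                     ░
} ParseData;                                                     ░
                                                                 ░
#define MAX_BUF 2982                                             ░
int compute_count(int buf) {                                     ░
    int count = 72;                                              ░
    int buf = 177;                                               ░
    int result = 184;                                            ░
    int result = 202;                                            ░
    return 0;                                                    ░
}                                                                ░
                                                                 ░
/* Process temp */                                               ░
int compute_temp(int idx) {                                      ░
    int temp = 82;                                               ░
    int temp = 50;                                               ░
                                                                 ░
                                                                 ░
                                                                 ░
                                                                 ▼


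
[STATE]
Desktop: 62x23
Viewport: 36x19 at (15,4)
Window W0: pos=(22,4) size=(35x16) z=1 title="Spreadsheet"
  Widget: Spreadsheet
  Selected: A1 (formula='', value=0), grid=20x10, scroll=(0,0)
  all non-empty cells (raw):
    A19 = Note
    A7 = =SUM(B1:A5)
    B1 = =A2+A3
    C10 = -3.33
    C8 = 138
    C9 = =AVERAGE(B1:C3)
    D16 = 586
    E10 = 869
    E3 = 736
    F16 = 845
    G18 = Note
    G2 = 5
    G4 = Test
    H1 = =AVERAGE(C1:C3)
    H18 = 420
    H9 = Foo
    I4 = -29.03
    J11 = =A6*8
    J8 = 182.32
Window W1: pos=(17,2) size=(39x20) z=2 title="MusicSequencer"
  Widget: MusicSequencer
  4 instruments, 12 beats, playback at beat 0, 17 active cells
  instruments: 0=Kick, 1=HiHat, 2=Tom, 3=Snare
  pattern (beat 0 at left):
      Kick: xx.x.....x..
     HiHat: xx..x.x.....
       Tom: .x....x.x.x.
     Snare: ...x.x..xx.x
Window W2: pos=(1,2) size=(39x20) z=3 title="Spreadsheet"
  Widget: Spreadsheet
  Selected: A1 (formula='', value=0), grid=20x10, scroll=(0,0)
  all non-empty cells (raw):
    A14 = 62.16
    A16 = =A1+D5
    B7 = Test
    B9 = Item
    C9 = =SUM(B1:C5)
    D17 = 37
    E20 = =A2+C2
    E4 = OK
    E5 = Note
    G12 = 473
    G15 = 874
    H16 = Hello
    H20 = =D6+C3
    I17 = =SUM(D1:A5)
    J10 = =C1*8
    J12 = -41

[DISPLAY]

────────────────────────┨───────────
                        ┃           
  B       C       D     ┃           
------------------------┃           
      0       0       0 ┃           
      0       0       0 ┃           
      0       0       0 ┃           
      0       0       0O┃           
      0       0       0N┃           
      0       0       0 ┃           
est           0       0 ┃           
      0       0       0 ┃           
tem           0       0 ┃           
      0       0       0 ┃           
      0       0       0 ┃           
      0       0       0 ┃           
      0       0       0 ┃           
━━━━━━━━━━━━━━━━━━━━━━━━┛━━━━━━━━━━━
                                    


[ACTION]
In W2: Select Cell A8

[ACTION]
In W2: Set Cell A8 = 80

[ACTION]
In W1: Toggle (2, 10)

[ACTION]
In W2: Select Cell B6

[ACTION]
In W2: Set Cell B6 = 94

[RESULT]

────────────────────────┨───────────
                        ┃           
  B       C       D     ┃           
------------------------┃           
      0       0       0 ┃           
      0       0       0 ┃           
      0       0       0 ┃           
      0       0       0O┃           
      0       0       0N┃           
   [94]       0       0 ┃           
est           0       0 ┃           
      0       0       0 ┃           
tem           0       0 ┃           
      0       0       0 ┃           
      0       0       0 ┃           
      0       0       0 ┃           
      0       0       0 ┃           
━━━━━━━━━━━━━━━━━━━━━━━━┛━━━━━━━━━━━
                                    


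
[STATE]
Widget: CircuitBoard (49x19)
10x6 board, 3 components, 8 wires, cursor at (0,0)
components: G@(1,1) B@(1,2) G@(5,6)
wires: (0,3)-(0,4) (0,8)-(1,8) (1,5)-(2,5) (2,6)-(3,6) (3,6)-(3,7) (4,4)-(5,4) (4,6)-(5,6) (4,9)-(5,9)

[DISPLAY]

   0 1 2 3 4 5 6 7 8 9                           
0  [.]          · ─ ·               ·            
                                    │            
1       G   B           ·           ·            
                        │                        
2                       ·   ·                    
                            │                    
3                           · ─ ·                
                                                 
4                   ·       ·           ·        
                    │       │           │        
5                   ·       G           ·        
Cursor: (0,0)                                    
                                                 
                                                 
                                                 
                                                 
                                                 
                                                 


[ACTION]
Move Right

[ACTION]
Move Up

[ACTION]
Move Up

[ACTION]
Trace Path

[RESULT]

   0 1 2 3 4 5 6 7 8 9                           
0      [.]      · ─ ·               ·            
                                    │            
1       G   B           ·           ·            
                        │                        
2                       ·   ·                    
                            │                    
3                           · ─ ·                
                                                 
4                   ·       ·           ·        
                    │       │           │        
5                   ·       G           ·        
Cursor: (0,1)  Trace: No connections             
                                                 
                                                 
                                                 
                                                 
                                                 
                                                 


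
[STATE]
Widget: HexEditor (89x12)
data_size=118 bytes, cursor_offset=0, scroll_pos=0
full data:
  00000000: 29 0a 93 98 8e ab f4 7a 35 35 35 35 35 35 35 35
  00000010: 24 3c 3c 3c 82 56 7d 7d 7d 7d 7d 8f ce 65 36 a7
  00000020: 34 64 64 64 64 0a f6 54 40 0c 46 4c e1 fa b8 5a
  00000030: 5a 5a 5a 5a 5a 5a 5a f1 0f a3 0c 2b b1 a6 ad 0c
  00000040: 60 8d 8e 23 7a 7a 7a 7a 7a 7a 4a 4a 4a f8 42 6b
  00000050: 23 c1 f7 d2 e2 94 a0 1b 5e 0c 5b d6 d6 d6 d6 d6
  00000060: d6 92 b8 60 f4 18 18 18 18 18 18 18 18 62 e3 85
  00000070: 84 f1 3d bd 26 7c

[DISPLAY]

00000000  29 0a 93 98 8e ab f4 7a  35 35 35 35 35 35 35 35  |)......z55555555|           
00000010  24 3c 3c 3c 82 56 7d 7d  7d 7d 7d 8f ce 65 36 a7  |$<<<.V}}}}}..e6.|           
00000020  34 64 64 64 64 0a f6 54  40 0c 46 4c e1 fa b8 5a  |4dddd..T@.FL...Z|           
00000030  5a 5a 5a 5a 5a 5a 5a f1  0f a3 0c 2b b1 a6 ad 0c  |ZZZZZZZ....+....|           
00000040  60 8d 8e 23 7a 7a 7a 7a  7a 7a 4a 4a 4a f8 42 6b  |`..#zzzzzzJJJ.Bk|           
00000050  23 c1 f7 d2 e2 94 a0 1b  5e 0c 5b d6 d6 d6 d6 d6  |#.......^.[.....|           
00000060  d6 92 b8 60 f4 18 18 18  18 18 18 18 18 62 e3 85  |...`.........b..|           
00000070  84 f1 3d bd 26 7c                                 |..=.&|          |           
                                                                                         
                                                                                         
                                                                                         
                                                                                         


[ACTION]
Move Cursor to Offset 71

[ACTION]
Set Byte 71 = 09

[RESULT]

00000000  29 0a 93 98 8e ab f4 7a  35 35 35 35 35 35 35 35  |)......z55555555|           
00000010  24 3c 3c 3c 82 56 7d 7d  7d 7d 7d 8f ce 65 36 a7  |$<<<.V}}}}}..e6.|           
00000020  34 64 64 64 64 0a f6 54  40 0c 46 4c e1 fa b8 5a  |4dddd..T@.FL...Z|           
00000030  5a 5a 5a 5a 5a 5a 5a f1  0f a3 0c 2b b1 a6 ad 0c  |ZZZZZZZ....+....|           
00000040  60 8d 8e 23 7a 7a 7a 09  7a 7a 4a 4a 4a f8 42 6b  |`..#zzz.zzJJJ.Bk|           
00000050  23 c1 f7 d2 e2 94 a0 1b  5e 0c 5b d6 d6 d6 d6 d6  |#.......^.[.....|           
00000060  d6 92 b8 60 f4 18 18 18  18 18 18 18 18 62 e3 85  |...`.........b..|           
00000070  84 f1 3d bd 26 7c                                 |..=.&|          |           
                                                                                         
                                                                                         
                                                                                         
                                                                                         


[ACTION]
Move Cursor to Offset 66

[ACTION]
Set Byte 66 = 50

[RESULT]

00000000  29 0a 93 98 8e ab f4 7a  35 35 35 35 35 35 35 35  |)......z55555555|           
00000010  24 3c 3c 3c 82 56 7d 7d  7d 7d 7d 8f ce 65 36 a7  |$<<<.V}}}}}..e6.|           
00000020  34 64 64 64 64 0a f6 54  40 0c 46 4c e1 fa b8 5a  |4dddd..T@.FL...Z|           
00000030  5a 5a 5a 5a 5a 5a 5a f1  0f a3 0c 2b b1 a6 ad 0c  |ZZZZZZZ....+....|           
00000040  60 8d 50 23 7a 7a 7a 09  7a 7a 4a 4a 4a f8 42 6b  |`.P#zzz.zzJJJ.Bk|           
00000050  23 c1 f7 d2 e2 94 a0 1b  5e 0c 5b d6 d6 d6 d6 d6  |#.......^.[.....|           
00000060  d6 92 b8 60 f4 18 18 18  18 18 18 18 18 62 e3 85  |...`.........b..|           
00000070  84 f1 3d bd 26 7c                                 |..=.&|          |           
                                                                                         
                                                                                         
                                                                                         
                                                                                         


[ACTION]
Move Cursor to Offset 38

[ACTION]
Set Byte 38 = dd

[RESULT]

00000000  29 0a 93 98 8e ab f4 7a  35 35 35 35 35 35 35 35  |)......z55555555|           
00000010  24 3c 3c 3c 82 56 7d 7d  7d 7d 7d 8f ce 65 36 a7  |$<<<.V}}}}}..e6.|           
00000020  34 64 64 64 64 0a DD 54  40 0c 46 4c e1 fa b8 5a  |4dddd..T@.FL...Z|           
00000030  5a 5a 5a 5a 5a 5a 5a f1  0f a3 0c 2b b1 a6 ad 0c  |ZZZZZZZ....+....|           
00000040  60 8d 50 23 7a 7a 7a 09  7a 7a 4a 4a 4a f8 42 6b  |`.P#zzz.zzJJJ.Bk|           
00000050  23 c1 f7 d2 e2 94 a0 1b  5e 0c 5b d6 d6 d6 d6 d6  |#.......^.[.....|           
00000060  d6 92 b8 60 f4 18 18 18  18 18 18 18 18 62 e3 85  |...`.........b..|           
00000070  84 f1 3d bd 26 7c                                 |..=.&|          |           
                                                                                         
                                                                                         
                                                                                         
                                                                                         
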